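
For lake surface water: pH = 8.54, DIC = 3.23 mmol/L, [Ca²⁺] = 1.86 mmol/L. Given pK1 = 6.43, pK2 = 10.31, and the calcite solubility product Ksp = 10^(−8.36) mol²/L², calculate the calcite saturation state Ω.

Ω = 22.8

α₂ = 1 / (1 + [H⁺]/K2 + [H⁺]²/(K1K2)) = 1 / (1 + 10^+1.77 + 10^-0.34)
   = 1 / (1 + 58.884 + 0.45709) = 1/60.341 = 0.01657
[CO3²⁻] = α₂ × DIC = 0.01657 × 3.23 = 0.05353 mmol/L
Ksp = 10^(−8.36) = 4.365×10^-9
Ω = [Ca²⁺][CO3²⁻]/Ksp = (1.86×10^-3)(5.353×10^-5) / 4.365×10^-9 = 22.8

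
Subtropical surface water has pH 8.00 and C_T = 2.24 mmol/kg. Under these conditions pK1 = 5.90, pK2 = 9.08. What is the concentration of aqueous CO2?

α₀ = 1 / (1 + K1/[H⁺] + K1K2/[H⁺]²) = 1 / (1 + 10^+2.10 + 10^+1.02)
   = 1 / (1 + 125.89 + 10.471) = 1/137.36 = 0.007280
[CO2*] = α₀ × DIC = 0.007280 × 2.24 = 0.0163 mmol/kg = 16.3 μmol/kg

[CO2*] = 16.3 μmol/kg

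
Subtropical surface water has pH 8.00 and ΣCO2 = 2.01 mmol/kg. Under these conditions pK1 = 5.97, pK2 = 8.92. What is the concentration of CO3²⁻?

α₂ = 1 / (1 + [H⁺]/K2 + [H⁺]²/(K1K2)) = 1 / (1 + 10^+0.92 + 10^-1.11)
   = 1 / (1 + 8.3176 + 0.077625) = 1/9.3953 = 0.1064
[CO3²⁻] = α₂ × DIC = 0.1064 × 2.01 = 0.214 mmol/kg

[CO3²⁻] = 0.214 mmol/kg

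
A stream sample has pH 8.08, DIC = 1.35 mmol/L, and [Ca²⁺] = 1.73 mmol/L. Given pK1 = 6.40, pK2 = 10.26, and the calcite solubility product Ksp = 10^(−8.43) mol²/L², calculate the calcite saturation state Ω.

α₂ = 1 / (1 + [H⁺]/K2 + [H⁺]²/(K1K2)) = 1 / (1 + 10^+2.18 + 10^+0.50)
   = 1 / (1 + 151.36 + 3.1623) = 1/155.52 = 0.006430
[CO3²⁻] = α₂ × DIC = 0.006430 × 1.35 = 0.008681 mmol/L = 8.681 μmol/L
Ksp = 10^(−8.43) = 3.715×10^-9
Ω = [Ca²⁺][CO3²⁻]/Ksp = (1.73×10^-3)(8.681×10^-6) / 3.715×10^-9 = 4.04

Ω = 4.04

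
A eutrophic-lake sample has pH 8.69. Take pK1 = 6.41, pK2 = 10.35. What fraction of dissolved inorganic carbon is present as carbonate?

α₂ = 1 / (1 + [H⁺]/K2 + [H⁺]²/(K1K2)) = 1 / (1 + 10^+1.66 + 10^-0.62)
   = 1 / (1 + 45.709 + 0.23988) = 1/46.949 = 0.02130

α₂ = 0.0213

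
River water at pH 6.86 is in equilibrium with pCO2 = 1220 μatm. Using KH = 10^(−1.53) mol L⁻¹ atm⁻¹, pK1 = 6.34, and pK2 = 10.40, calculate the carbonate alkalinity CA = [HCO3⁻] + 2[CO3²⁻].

[CO2*] = KH · pCO2 = 10^(−1.53) × 1220×10^-6 = 3.600×10^-5 mol/L
α₀ = 1/(1 + K1/[H⁺] + K1K2/[H⁺]²) = 1/(1 + 10^+0.52 + 10^-3.02) = 0.2319
DIC = [CO2*]/α₀ = 3.600×10^-5 / 0.2319 = 0.1553 mmol/L
CA = (α₁ + 2α₂)·DIC = (0.7679 + 2×0.0002215) × 0.1553 = 0.119 mmol/L

CA = 0.119 mmol/L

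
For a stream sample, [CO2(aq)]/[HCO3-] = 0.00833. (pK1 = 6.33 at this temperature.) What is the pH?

From K1 = [H⁺][HCO3-]/[CO2(aq)]:  pH = pK1 − log₁₀([CO2(aq)]/[HCO3-])
log₁₀(0.00833) = -2.079
pH = 6.33 − (-2.079) = 8.41

pH = 8.41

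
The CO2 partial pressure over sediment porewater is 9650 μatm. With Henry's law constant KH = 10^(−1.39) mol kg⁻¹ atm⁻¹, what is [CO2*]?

KH = 10^(−1.39) = 4.074×10^-2 mol kg⁻¹ atm⁻¹
[CO2*] = KH · pCO2 = 4.074×10^-2 × 9650×10^-6 atm = 3.93×10^-4 mol/kg

[CO2*] = 393 μmol/kg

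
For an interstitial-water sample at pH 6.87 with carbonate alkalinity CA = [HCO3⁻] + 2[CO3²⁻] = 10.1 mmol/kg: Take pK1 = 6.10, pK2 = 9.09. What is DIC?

DIC = 11.7 mmol/kg

CA = [HCO3⁻] + 2[CO3²⁻] = (α₁ + 2α₂)·DIC
At pH 6.87: [H⁺]/K1 = 10^-0.77 = 0.16982, K2/[H⁺] = 10^-2.22 = 0.0060256
α₁ = 1/(1 + 0.16982 + 0.0060256) = 1/1.1758 = 0.8504; α₂ = α₁·K2/[H⁺] = 0.005124
α₁ + 2α₂ = 0.8607
DIC = CA / (α₁ + 2α₂) = 10.1 / 0.8607 = 11.7 mmol/kg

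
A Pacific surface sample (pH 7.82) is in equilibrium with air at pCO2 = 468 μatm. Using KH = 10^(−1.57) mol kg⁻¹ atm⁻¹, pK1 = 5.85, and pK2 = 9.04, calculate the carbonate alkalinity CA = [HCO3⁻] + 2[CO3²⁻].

CA = 1.32 mmol/kg

[CO2*] = KH · pCO2 = 10^(−1.57) × 468×10^-6 = 1.260×10^-5 mol/kg
α₀ = 1/(1 + K1/[H⁺] + K1K2/[H⁺]²) = 1/(1 + 10^+1.97 + 10^+0.75) = 0.01001
DIC = [CO2*]/α₀ = 1.260×10^-5 / 0.01001 = 1.259 mmol/kg
CA = (α₁ + 2α₂)·DIC = (0.9337 + 2×0.05626) × 1.259 = 1.32 mmol/kg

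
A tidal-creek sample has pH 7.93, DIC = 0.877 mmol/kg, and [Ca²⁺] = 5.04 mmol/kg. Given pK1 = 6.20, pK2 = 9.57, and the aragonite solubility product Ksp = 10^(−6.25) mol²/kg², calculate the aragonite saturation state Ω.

Ω = 0.173

α₂ = 1 / (1 + [H⁺]/K2 + [H⁺]²/(K1K2)) = 1 / (1 + 10^+1.64 + 10^-0.09)
   = 1 / (1 + 43.652 + 0.81283) = 1/45.464 = 0.02200
[CO3²⁻] = α₂ × DIC = 0.02200 × 0.877 = 0.01929 mmol/kg = 19.29 μmol/kg
Ksp = 10^(−6.25) = 5.623×10^-7
Ω = [Ca²⁺][CO3²⁻]/Ksp = (5.04×10^-3)(1.929×10^-5) / 5.623×10^-7 = 0.173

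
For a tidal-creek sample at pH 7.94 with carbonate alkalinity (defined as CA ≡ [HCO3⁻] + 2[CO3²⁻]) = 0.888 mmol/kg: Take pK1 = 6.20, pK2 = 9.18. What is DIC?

CA = [HCO3⁻] + 2[CO3²⁻] = (α₁ + 2α₂)·DIC
At pH 7.94: [H⁺]/K1 = 10^-1.74 = 0.018197, K2/[H⁺] = 10^-1.24 = 0.057544
α₁ = 1/(1 + 0.018197 + 0.057544) = 1/1.0757 = 0.9296; α₂ = α₁·K2/[H⁺] = 0.05349
α₁ + 2α₂ = 1.0366
DIC = CA / (α₁ + 2α₂) = 0.888 / 1.0366 = 0.857 mmol/kg

DIC = 0.857 mmol/kg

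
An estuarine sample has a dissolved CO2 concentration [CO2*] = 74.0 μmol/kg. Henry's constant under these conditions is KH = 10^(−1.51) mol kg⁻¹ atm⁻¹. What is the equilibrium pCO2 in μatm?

KH = 10^(−1.51) = 3.090×10^-2 mol kg⁻¹ atm⁻¹
pCO2 = [CO2*]/KH = 74.0×10^-6 / 3.090×10^-2 = 2.39×10^-3 atm = 2390 μatm

pCO2 = 2390 μatm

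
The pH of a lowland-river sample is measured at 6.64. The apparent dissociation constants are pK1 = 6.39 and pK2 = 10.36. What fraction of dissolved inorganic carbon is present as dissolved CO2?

α₀ = 0.360

α₀ = 1 / (1 + K1/[H⁺] + K1K2/[H⁺]²) = 1 / (1 + 10^+0.25 + 10^-3.47)
   = 1 / (1 + 1.7783 + 0.00033884) = 1/2.7786 = 0.3599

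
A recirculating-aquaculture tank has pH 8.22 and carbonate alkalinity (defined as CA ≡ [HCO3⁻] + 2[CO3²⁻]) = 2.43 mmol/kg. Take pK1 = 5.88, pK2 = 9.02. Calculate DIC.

CA = [HCO3⁻] + 2[CO3²⁻] = (α₁ + 2α₂)·DIC
At pH 8.22: [H⁺]/K1 = 10^-2.34 = 0.0045709, K2/[H⁺] = 10^-0.80 = 0.15849
α₁ = 1/(1 + 0.0045709 + 0.15849) = 1/1.1631 = 0.8598; α₂ = α₁·K2/[H⁺] = 0.1363
α₁ + 2α₂ = 1.1323
DIC = CA / (α₁ + 2α₂) = 2.43 / 1.1323 = 2.15 mmol/kg

DIC = 2.15 mmol/kg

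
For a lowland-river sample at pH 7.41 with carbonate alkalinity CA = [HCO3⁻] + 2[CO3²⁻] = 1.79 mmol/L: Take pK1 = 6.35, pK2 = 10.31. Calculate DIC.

DIC = 1.94 mmol/L

CA = [HCO3⁻] + 2[CO3²⁻] = (α₁ + 2α₂)·DIC
At pH 7.41: [H⁺]/K1 = 10^-1.06 = 0.087096, K2/[H⁺] = 10^-2.90 = 0.0012589
α₁ = 1/(1 + 0.087096 + 0.0012589) = 1/1.0884 = 0.9188; α₂ = α₁·K2/[H⁺] = 0.001157
α₁ + 2α₂ = 0.9211
DIC = CA / (α₁ + 2α₂) = 1.79 / 0.9211 = 1.94 mmol/L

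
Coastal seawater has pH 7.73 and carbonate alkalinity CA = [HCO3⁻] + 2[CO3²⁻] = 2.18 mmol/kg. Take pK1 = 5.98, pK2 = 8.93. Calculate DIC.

DIC = 2.09 mmol/kg

CA = [HCO3⁻] + 2[CO3²⁻] = (α₁ + 2α₂)·DIC
At pH 7.73: [H⁺]/K1 = 10^-1.75 = 0.017783, K2/[H⁺] = 10^-1.20 = 0.063096
α₁ = 1/(1 + 0.017783 + 0.063096) = 1/1.0809 = 0.9252; α₂ = α₁·K2/[H⁺] = 0.05837
α₁ + 2α₂ = 1.0419
DIC = CA / (α₁ + 2α₂) = 2.18 / 1.0419 = 2.09 mmol/kg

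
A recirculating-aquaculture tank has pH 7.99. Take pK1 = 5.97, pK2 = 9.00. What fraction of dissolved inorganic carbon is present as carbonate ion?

α₂ = 0.0883

α₂ = 1 / (1 + [H⁺]/K2 + [H⁺]²/(K1K2)) = 1 / (1 + 10^+1.01 + 10^-1.01)
   = 1 / (1 + 10.233 + 0.097724) = 1/11.331 = 0.08826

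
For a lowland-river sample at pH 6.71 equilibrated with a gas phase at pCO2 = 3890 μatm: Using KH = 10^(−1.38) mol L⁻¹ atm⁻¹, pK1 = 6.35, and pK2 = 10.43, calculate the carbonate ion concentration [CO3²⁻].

[CO2*] = KH · pCO2 = 10^(−1.38) × 3890×10^-6 = 1.622×10^-4 mol/L
α₀ = 1/(1 + K1/[H⁺] + K1K2/[H⁺]²) = 1/(1 + 10^+0.36 + 10^-3.36) = 0.3038
DIC = [CO2*]/α₀ = 1.622×10^-4 / 0.3038 = 0.5337 mmol/L
[CO3²⁻] = α₂·DIC; α₂ = 0.0001326, so [CO3²⁻] = 0.0001326 × 0.5337 = 7.08×10^-5 mmol/L = 0.0708 μmol/L

[CO3²⁻] = 0.0708 μmol/L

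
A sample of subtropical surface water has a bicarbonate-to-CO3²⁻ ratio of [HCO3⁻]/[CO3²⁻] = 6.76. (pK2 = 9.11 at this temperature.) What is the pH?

pH = 8.28

From K2 = [H⁺][CO3²⁻]/[HCO3⁻]:  pH = pK2 − log₁₀([HCO3⁻]/[CO3²⁻])
log₁₀(6.76) = +0.830
pH = 9.11 − (+0.830) = 8.28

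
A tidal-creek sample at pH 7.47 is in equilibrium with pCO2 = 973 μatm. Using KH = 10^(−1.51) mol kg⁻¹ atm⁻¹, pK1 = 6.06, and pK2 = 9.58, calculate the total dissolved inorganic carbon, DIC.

[CO2*] = KH · pCO2 = 10^(−1.51) × 973×10^-6 = 3.007×10^-5 mol/kg
α₀ = 1/(1 + K1/[H⁺] + K1K2/[H⁺]²) = 1/(1 + 10^+1.41 + 10^-0.70) = 0.03717
DIC = [CO2*]/α₀ = 3.007×10^-5 / 0.03717 = 0.809 mmol/kg

DIC = 0.809 mmol/kg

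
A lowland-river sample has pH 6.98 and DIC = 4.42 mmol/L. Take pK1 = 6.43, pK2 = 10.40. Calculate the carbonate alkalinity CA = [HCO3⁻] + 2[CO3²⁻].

CA = 3.45 mmol/L

CA = [HCO3⁻] + 2[CO3²⁻] = (α₁ + 2α₂)·DIC
At pH 6.98: [H⁺]/K1 = 10^-0.55 = 0.28184, K2/[H⁺] = 10^-3.42 = 0.00038019
α₁ = 1/(1 + 0.28184 + 0.00038019) = 1/1.2822 = 0.7799; α₂ = α₁·K2/[H⁺] = 0.0002965
α₁ + 2α₂ = 0.7805
CA = 0.7805 × 4.42 = 3.45 mmol/L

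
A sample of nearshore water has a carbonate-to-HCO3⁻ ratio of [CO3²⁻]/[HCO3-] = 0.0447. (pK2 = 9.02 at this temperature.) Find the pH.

From K2 = [H⁺][CO3²⁻]/[HCO3-]:  pH = pK2 + log₁₀([CO3²⁻]/[HCO3-])
log₁₀(0.0447) = -1.350
pH = 9.02 + (-1.350) = 7.67

pH = 7.67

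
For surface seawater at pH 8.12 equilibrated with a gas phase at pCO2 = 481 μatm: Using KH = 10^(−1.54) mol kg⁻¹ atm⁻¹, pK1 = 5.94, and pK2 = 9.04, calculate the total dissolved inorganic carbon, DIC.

DIC = 2.37 mmol/kg

[CO2*] = KH · pCO2 = 10^(−1.54) × 481×10^-6 = 1.387×10^-5 mol/kg
α₀ = 1/(1 + K1/[H⁺] + K1K2/[H⁺]²) = 1/(1 + 10^+2.18 + 10^+1.26) = 0.005863
DIC = [CO2*]/α₀ = 1.387×10^-5 / 0.005863 = 2.37 mmol/kg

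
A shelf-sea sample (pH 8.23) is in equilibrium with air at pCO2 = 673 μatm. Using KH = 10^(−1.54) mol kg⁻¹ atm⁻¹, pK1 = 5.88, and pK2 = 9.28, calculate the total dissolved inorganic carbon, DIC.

[CO2*] = KH · pCO2 = 10^(−1.54) × 673×10^-6 = 1.941×10^-5 mol/kg
α₀ = 1/(1 + K1/[H⁺] + K1K2/[H⁺]²) = 1/(1 + 10^+2.35 + 10^+1.30) = 0.004085
DIC = [CO2*]/α₀ = 1.941×10^-5 / 0.004085 = 4.75 mmol/kg

DIC = 4.75 mmol/kg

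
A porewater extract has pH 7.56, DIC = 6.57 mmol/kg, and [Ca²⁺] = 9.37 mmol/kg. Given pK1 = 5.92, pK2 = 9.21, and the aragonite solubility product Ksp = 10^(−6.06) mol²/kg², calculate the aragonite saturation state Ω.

Ω = 1.51

α₂ = 1 / (1 + [H⁺]/K2 + [H⁺]²/(K1K2)) = 1 / (1 + 10^+1.65 + 10^+0.01)
   = 1 / (1 + 44.668 + 1.0233) = 1/46.692 = 0.02142
[CO3²⁻] = α₂ × DIC = 0.02142 × 6.57 = 0.1407 mmol/kg
Ksp = 10^(−6.06) = 8.710×10^-7
Ω = [Ca²⁺][CO3²⁻]/Ksp = (9.37×10^-3)(1.407×10^-4) / 8.710×10^-7 = 1.51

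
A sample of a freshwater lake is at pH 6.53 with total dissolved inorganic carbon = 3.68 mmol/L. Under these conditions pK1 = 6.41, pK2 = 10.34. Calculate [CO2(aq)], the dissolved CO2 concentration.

α₀ = 1 / (1 + K1/[H⁺] + K1K2/[H⁺]²) = 1 / (1 + 10^+0.12 + 10^-3.69)
   = 1 / (1 + 1.3183 + 0.00020417) = 1/2.3185 = 0.4313
[CO2*] = α₀ × DIC = 0.4313 × 3.68 = 1.59 mmol/L

[CO2*] = 1.59 mmol/L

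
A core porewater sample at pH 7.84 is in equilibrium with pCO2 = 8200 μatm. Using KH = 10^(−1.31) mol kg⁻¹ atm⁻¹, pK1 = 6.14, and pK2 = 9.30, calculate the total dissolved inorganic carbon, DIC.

DIC = 21.2 mmol/kg

[CO2*] = KH · pCO2 = 10^(−1.31) × 8200×10^-6 = 4.016×10^-4 mol/kg
α₀ = 1/(1 + K1/[H⁺] + K1K2/[H⁺]²) = 1/(1 + 10^+1.70 + 10^+0.24) = 0.01892
DIC = [CO2*]/α₀ = 4.016×10^-4 / 0.01892 = 21.2 mmol/kg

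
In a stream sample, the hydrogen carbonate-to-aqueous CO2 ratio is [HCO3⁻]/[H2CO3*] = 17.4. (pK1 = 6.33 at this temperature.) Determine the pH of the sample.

pH = 7.57

From K1 = [H⁺][HCO3⁻]/[H2CO3*]:  pH = pK1 + log₁₀([HCO3⁻]/[H2CO3*])
log₁₀(17.4) = +1.241
pH = 6.33 + (+1.241) = 7.57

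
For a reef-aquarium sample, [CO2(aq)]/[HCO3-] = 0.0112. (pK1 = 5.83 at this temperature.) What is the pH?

From K1 = [H⁺][HCO3-]/[CO2(aq)]:  pH = pK1 − log₁₀([CO2(aq)]/[HCO3-])
log₁₀(0.0112) = -1.951
pH = 5.83 − (-1.951) = 7.78

pH = 7.78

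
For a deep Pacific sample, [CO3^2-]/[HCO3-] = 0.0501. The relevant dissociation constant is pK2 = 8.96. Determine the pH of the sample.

From K2 = [H⁺][CO3^2-]/[HCO3-]:  pH = pK2 + log₁₀([CO3^2-]/[HCO3-])
log₁₀(0.0501) = -1.300
pH = 8.96 + (-1.300) = 7.66

pH = 7.66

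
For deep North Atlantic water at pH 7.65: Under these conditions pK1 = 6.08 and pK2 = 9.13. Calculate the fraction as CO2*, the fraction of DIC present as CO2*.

α₀ = 0.0254

α₀ = 1 / (1 + K1/[H⁺] + K1K2/[H⁺]²) = 1 / (1 + 10^+1.57 + 10^+0.09)
   = 1 / (1 + 37.154 + 1.2303) = 1/39.384 = 0.02539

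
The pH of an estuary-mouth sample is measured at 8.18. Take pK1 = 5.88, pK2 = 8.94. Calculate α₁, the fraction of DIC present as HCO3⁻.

α₁ = 1 / (1 + [H⁺]/K1 + K2/[H⁺]) = 1 / (1 + 10^-2.30 + 10^-0.76)
   = 1 / (1 + 0.0050119 + 0.17378) = 1/1.1788 = 0.8483

α₁ = 0.848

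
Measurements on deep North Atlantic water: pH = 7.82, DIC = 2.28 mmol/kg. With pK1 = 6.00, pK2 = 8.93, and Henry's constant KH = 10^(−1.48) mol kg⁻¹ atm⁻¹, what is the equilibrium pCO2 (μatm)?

pCO2 = 954 μatm

α₀ = 1 / (1 + K1/[H⁺] + K1K2/[H⁺]²) = 1 / (1 + 10^+1.82 + 10^+0.71)
   = 1 / (1 + 66.069 + 5.1286) = 1/72.198 = 0.01385
[CO2*] = α₀ × DIC = 0.01385 × 2.28 = 0.03158 mmol/kg
pCO2 = [CO2*]/KH = 3.158×10^-5 / 3.311×10^-2 = 954 μatm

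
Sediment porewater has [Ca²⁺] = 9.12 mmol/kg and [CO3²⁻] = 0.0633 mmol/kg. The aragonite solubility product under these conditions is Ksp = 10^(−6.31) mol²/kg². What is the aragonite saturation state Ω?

Ksp = 10^(−6.31) = 4.898×10^-7
Ω = [Ca²⁺][CO3²⁻]/Ksp = (9.12×10^-3)(0.0633×10^-3) / 4.898×10^-7 = 1.18

Ω = 1.18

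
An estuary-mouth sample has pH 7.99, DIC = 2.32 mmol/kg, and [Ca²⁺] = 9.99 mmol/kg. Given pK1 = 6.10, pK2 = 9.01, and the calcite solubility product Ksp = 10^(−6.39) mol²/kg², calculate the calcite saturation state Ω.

α₂ = 1 / (1 + [H⁺]/K2 + [H⁺]²/(K1K2)) = 1 / (1 + 10^+1.02 + 10^-0.87)
   = 1 / (1 + 10.471 + 0.13490) = 1/11.606 = 0.08616
[CO3²⁻] = α₂ × DIC = 0.08616 × 2.32 = 0.1999 mmol/kg
Ksp = 10^(−6.39) = 4.074×10^-7
Ω = [Ca²⁺][CO3²⁻]/Ksp = (9.99×10^-3)(1.999×10^-4) / 4.074×10^-7 = 4.90

Ω = 4.90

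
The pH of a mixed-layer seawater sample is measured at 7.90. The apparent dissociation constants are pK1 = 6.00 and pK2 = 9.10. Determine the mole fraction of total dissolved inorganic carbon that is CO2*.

α₀ = 0.0117

α₀ = 1 / (1 + K1/[H⁺] + K1K2/[H⁺]²) = 1 / (1 + 10^+1.90 + 10^+0.70)
   = 1 / (1 + 79.433 + 5.0119) = 1/85.445 = 0.01170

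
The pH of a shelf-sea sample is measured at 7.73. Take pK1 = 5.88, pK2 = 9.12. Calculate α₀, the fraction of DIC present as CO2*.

α₀ = 0.0134

α₀ = 1 / (1 + K1/[H⁺] + K1K2/[H⁺]²) = 1 / (1 + 10^+1.85 + 10^+0.46)
   = 1 / (1 + 70.795 + 2.8840) = 1/74.679 = 0.01339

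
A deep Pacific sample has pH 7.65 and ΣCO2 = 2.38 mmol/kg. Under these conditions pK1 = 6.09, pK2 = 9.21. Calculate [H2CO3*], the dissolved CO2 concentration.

[CO2*] = 0.0621 mmol/kg

α₀ = 1 / (1 + K1/[H⁺] + K1K2/[H⁺]²) = 1 / (1 + 10^+1.56 + 10^+0.00)
   = 1 / (1 + 36.308 + 1.0000) = 1/38.308 = 0.02610
[CO2*] = α₀ × DIC = 0.02610 × 2.38 = 0.0621 mmol/kg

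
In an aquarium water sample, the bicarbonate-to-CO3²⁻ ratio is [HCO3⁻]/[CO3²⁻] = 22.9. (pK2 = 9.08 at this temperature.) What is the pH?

From K2 = [H⁺][CO3²⁻]/[HCO3⁻]:  pH = pK2 − log₁₀([HCO3⁻]/[CO3²⁻])
log₁₀(22.9) = +1.360
pH = 9.08 − (+1.360) = 7.72

pH = 7.72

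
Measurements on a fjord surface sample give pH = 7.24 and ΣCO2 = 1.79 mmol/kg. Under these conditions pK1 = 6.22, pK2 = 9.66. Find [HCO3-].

[HCO3⁻] = 1.63 mmol/kg

α₁ = 1 / (1 + [H⁺]/K1 + K2/[H⁺]) = 1 / (1 + 10^-1.02 + 10^-2.42)
   = 1 / (1 + 0.095499 + 0.0038019) = 1/1.0993 = 0.9097
[HCO3⁻] = α₁ × DIC = 0.9097 × 1.79 = 1.63 mmol/kg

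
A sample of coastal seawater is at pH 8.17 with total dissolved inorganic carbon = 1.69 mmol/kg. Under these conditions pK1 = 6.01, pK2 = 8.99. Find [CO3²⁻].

[CO3²⁻] = 0.221 mmol/kg

α₂ = 1 / (1 + [H⁺]/K2 + [H⁺]²/(K1K2)) = 1 / (1 + 10^+0.82 + 10^-1.34)
   = 1 / (1 + 6.6069 + 0.045709) = 1/7.6526 = 0.1307
[CO3²⁻] = α₂ × DIC = 0.1307 × 1.69 = 0.221 mmol/kg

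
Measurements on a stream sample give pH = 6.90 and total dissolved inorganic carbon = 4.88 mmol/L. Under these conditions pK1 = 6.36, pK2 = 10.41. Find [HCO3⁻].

[HCO3⁻] = 3.79 mmol/L

α₁ = 1 / (1 + [H⁺]/K1 + K2/[H⁺]) = 1 / (1 + 10^-0.54 + 10^-3.51)
   = 1 / (1 + 0.28840 + 0.00030903) = 1/1.2887 = 0.7760
[HCO3⁻] = α₁ × DIC = 0.7760 × 4.88 = 3.79 mmol/L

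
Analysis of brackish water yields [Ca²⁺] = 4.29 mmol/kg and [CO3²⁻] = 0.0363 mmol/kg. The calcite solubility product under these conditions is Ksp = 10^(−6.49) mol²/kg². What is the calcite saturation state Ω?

Ω = 0.481

Ksp = 10^(−6.49) = 3.236×10^-7
Ω = [Ca²⁺][CO3²⁻]/Ksp = (4.29×10^-3)(0.0363×10^-3) / 3.236×10^-7 = 0.481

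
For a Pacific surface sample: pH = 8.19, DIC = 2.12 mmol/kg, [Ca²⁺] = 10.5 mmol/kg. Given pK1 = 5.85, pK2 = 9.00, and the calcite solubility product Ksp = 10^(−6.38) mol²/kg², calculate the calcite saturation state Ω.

Ω = 7.13

α₂ = 1 / (1 + [H⁺]/K2 + [H⁺]²/(K1K2)) = 1 / (1 + 10^+0.81 + 10^-1.53)
   = 1 / (1 + 6.4565 + 0.029512) = 1/7.4861 = 0.1336
[CO3²⁻] = α₂ × DIC = 0.1336 × 2.12 = 0.2832 mmol/kg
Ksp = 10^(−6.38) = 4.169×10^-7
Ω = [Ca²⁺][CO3²⁻]/Ksp = (10.5×10^-3)(2.832×10^-4) / 4.169×10^-7 = 7.13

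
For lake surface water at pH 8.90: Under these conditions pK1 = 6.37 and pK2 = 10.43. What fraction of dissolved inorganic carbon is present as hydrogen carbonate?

α₁ = 1 / (1 + [H⁺]/K1 + K2/[H⁺]) = 1 / (1 + 10^-2.53 + 10^-1.53)
   = 1 / (1 + 0.0029512 + 0.029512) = 1/1.0325 = 0.9686

α₁ = 0.969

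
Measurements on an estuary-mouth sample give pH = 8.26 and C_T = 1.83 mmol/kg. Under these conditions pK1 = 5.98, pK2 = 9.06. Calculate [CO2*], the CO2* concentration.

[CO2*] = 8.25 μmol/kg

α₀ = 1 / (1 + K1/[H⁺] + K1K2/[H⁺]²) = 1 / (1 + 10^+2.28 + 10^+1.48)
   = 1 / (1 + 190.55 + 30.200) = 1/221.75 = 0.004510
[CO2*] = α₀ × DIC = 0.004510 × 1.83 = 0.00825 mmol/kg = 8.25 μmol/kg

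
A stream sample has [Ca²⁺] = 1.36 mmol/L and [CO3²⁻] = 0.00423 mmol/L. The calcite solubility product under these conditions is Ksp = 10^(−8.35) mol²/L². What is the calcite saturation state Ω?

Ω = 1.29

Ksp = 10^(−8.35) = 4.467×10^-9
Ω = [Ca²⁺][CO3²⁻]/Ksp = (1.36×10^-3)(0.00423×10^-3) / 4.467×10^-9 = 1.29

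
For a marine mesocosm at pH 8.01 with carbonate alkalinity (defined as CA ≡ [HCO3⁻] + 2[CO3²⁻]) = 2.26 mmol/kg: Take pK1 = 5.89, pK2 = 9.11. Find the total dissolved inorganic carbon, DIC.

DIC = 2.12 mmol/kg

CA = [HCO3⁻] + 2[CO3²⁻] = (α₁ + 2α₂)·DIC
At pH 8.01: [H⁺]/K1 = 10^-2.12 = 0.0075858, K2/[H⁺] = 10^-1.10 = 0.079433
α₁ = 1/(1 + 0.0075858 + 0.079433) = 1/1.0870 = 0.9199; α₂ = α₁·K2/[H⁺] = 0.07307
α₁ + 2α₂ = 1.0661
DIC = CA / (α₁ + 2α₂) = 2.26 / 1.0661 = 2.12 mmol/kg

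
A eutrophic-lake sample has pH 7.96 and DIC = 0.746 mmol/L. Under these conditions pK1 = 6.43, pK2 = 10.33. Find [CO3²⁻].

[CO3²⁻] = 3.08 μmol/L

α₂ = 1 / (1 + [H⁺]/K2 + [H⁺]²/(K1K2)) = 1 / (1 + 10^+2.37 + 10^+0.84)
   = 1 / (1 + 234.42 + 6.9183) = 1/242.34 = 0.004126
[CO3²⁻] = α₂ × DIC = 0.004126 × 0.746 = 0.00308 mmol/L = 3.08 μmol/L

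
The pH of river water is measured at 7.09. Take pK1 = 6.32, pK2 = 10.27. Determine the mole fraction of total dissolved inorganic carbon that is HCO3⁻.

α₁ = 1 / (1 + [H⁺]/K1 + K2/[H⁺]) = 1 / (1 + 10^-0.77 + 10^-3.18)
   = 1 / (1 + 0.16982 + 0.00066069) = 1/1.1705 = 0.8543

α₁ = 0.854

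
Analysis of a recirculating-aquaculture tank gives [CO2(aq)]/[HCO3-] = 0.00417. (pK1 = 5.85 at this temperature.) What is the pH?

From K1 = [H⁺][HCO3-]/[CO2(aq)]:  pH = pK1 − log₁₀([CO2(aq)]/[HCO3-])
log₁₀(0.00417) = -2.380
pH = 5.85 − (-2.380) = 8.23

pH = 8.23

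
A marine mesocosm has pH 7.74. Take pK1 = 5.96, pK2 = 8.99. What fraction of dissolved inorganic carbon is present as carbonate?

α₂ = 0.0524

α₂ = 1 / (1 + [H⁺]/K2 + [H⁺]²/(K1K2)) = 1 / (1 + 10^+1.25 + 10^-0.53)
   = 1 / (1 + 17.783 + 0.29512) = 1/19.078 = 0.05242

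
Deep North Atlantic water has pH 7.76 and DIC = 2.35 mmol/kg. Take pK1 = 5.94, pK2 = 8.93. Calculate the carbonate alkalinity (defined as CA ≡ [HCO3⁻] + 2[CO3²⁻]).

CA = [HCO3⁻] + 2[CO3²⁻] = (α₁ + 2α₂)·DIC
At pH 7.76: [H⁺]/K1 = 10^-1.82 = 0.015136, K2/[H⁺] = 10^-1.17 = 0.067608
α₁ = 1/(1 + 0.015136 + 0.067608) = 1/1.0827 = 0.9236; α₂ = α₁·K2/[H⁺] = 0.06244
α₁ + 2α₂ = 1.0485
CA = 1.0485 × 2.35 = 2.46 mmol/kg

CA = 2.46 mmol/kg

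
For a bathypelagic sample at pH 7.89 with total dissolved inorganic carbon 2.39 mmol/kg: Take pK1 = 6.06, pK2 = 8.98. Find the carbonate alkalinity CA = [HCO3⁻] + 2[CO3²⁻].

CA = [HCO3⁻] + 2[CO3²⁻] = (α₁ + 2α₂)·DIC
At pH 7.89: [H⁺]/K1 = 10^-1.83 = 0.014791, K2/[H⁺] = 10^-1.09 = 0.081283
α₁ = 1/(1 + 0.014791 + 0.081283) = 1/1.0961 = 0.9123; α₂ = α₁·K2/[H⁺] = 0.07416
α₁ + 2α₂ = 1.0607
CA = 1.0607 × 2.39 = 2.53 mmol/kg

CA = 2.53 mmol/kg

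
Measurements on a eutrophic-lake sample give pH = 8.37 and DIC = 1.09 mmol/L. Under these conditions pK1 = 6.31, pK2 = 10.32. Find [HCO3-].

[HCO3⁻] = 1.07 mmol/L

α₁ = 1 / (1 + [H⁺]/K1 + K2/[H⁺]) = 1 / (1 + 10^-2.06 + 10^-1.95)
   = 1 / (1 + 0.0087096 + 0.011220) = 1/1.0199 = 0.9805
[HCO3⁻] = α₁ × DIC = 0.9805 × 1.09 = 1.07 mmol/L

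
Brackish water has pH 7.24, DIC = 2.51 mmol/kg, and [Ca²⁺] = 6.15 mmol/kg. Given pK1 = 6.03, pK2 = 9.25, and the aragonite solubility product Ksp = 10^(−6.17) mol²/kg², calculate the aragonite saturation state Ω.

α₂ = 1 / (1 + [H⁺]/K2 + [H⁺]²/(K1K2)) = 1 / (1 + 10^+2.01 + 10^+0.80)
   = 1 / (1 + 102.33 + 6.3096) = 1/109.64 = 0.009121
[CO3²⁻] = α₂ × DIC = 0.009121 × 2.51 = 0.02289 mmol/kg
Ksp = 10^(−6.17) = 6.761×10^-7
Ω = [Ca²⁺][CO3²⁻]/Ksp = (6.15×10^-3)(2.289×10^-5) / 6.761×10^-7 = 0.208

Ω = 0.208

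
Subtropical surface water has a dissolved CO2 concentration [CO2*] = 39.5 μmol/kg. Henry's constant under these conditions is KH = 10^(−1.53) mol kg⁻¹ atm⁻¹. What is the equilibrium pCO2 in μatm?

KH = 10^(−1.53) = 2.951×10^-2 mol kg⁻¹ atm⁻¹
pCO2 = [CO2*]/KH = 39.5×10^-6 / 2.951×10^-2 = 1.34×10^-3 atm = 1340 μatm

pCO2 = 1340 μatm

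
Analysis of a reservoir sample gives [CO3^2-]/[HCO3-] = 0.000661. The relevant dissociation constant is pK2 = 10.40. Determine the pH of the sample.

From K2 = [H⁺][CO3^2-]/[HCO3-]:  pH = pK2 + log₁₀([CO3^2-]/[HCO3-])
log₁₀(0.000661) = -3.180
pH = 10.40 + (-3.180) = 7.22

pH = 7.22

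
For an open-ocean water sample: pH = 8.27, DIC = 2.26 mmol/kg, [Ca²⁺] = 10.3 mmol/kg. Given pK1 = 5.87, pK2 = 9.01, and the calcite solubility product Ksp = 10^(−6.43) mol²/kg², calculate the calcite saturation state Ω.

Ω = 9.61

α₂ = 1 / (1 + [H⁺]/K2 + [H⁺]²/(K1K2)) = 1 / (1 + 10^+0.74 + 10^-1.66)
   = 1 / (1 + 5.4954 + 0.021878) = 1/6.5173 = 0.1534
[CO3²⁻] = α₂ × DIC = 0.1534 × 2.26 = 0.3468 mmol/kg
Ksp = 10^(−6.43) = 3.715×10^-7
Ω = [Ca²⁺][CO3²⁻]/Ksp = (10.3×10^-3)(3.468×10^-4) / 3.715×10^-7 = 9.61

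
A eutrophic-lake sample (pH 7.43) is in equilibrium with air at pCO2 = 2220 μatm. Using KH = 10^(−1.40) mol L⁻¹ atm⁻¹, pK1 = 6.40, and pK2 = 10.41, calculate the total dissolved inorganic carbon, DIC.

DIC = 1.04 mmol/L

[CO2*] = KH · pCO2 = 10^(−1.40) × 2220×10^-6 = 8.838×10^-5 mol/L
α₀ = 1/(1 + K1/[H⁺] + K1K2/[H⁺]²) = 1/(1 + 10^+1.03 + 10^-1.95) = 0.08528
DIC = [CO2*]/α₀ = 8.838×10^-5 / 0.08528 = 1.04 mmol/L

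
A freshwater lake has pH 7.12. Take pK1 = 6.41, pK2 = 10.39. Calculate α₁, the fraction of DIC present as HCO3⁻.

α₁ = 0.836

α₁ = 1 / (1 + [H⁺]/K1 + K2/[H⁺]) = 1 / (1 + 10^-0.71 + 10^-3.27)
   = 1 / (1 + 0.19498 + 0.00053703) = 1/1.1955 = 0.8365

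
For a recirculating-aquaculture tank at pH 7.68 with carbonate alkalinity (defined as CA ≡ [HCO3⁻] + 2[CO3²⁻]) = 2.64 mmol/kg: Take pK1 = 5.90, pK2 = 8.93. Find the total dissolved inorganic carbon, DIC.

CA = [HCO3⁻] + 2[CO3²⁻] = (α₁ + 2α₂)·DIC
At pH 7.68: [H⁺]/K1 = 10^-1.78 = 0.016596, K2/[H⁺] = 10^-1.25 = 0.056234
α₁ = 1/(1 + 0.016596 + 0.056234) = 1/1.0728 = 0.9321; α₂ = α₁·K2/[H⁺] = 0.05242
α₁ + 2α₂ = 1.0369
DIC = CA / (α₁ + 2α₂) = 2.64 / 1.0369 = 2.55 mmol/kg

DIC = 2.55 mmol/kg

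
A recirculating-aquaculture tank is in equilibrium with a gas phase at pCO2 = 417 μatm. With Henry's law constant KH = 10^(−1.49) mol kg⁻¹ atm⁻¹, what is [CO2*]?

[CO2*] = 13.5 μmol/kg

KH = 10^(−1.49) = 3.236×10^-2 mol kg⁻¹ atm⁻¹
[CO2*] = KH · pCO2 = 3.236×10^-2 × 417×10^-6 atm = 1.35×10^-5 mol/kg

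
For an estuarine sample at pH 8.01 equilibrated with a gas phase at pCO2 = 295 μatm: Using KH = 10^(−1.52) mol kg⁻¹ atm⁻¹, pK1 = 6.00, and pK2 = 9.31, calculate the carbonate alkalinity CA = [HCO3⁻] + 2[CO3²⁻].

CA = 1.00 mmol/kg

[CO2*] = KH · pCO2 = 10^(−1.52) × 295×10^-6 = 8.909×10^-6 mol/kg
α₀ = 1/(1 + K1/[H⁺] + K1K2/[H⁺]²) = 1/(1 + 10^+2.01 + 10^+0.71) = 0.009220
DIC = [CO2*]/α₀ = 8.909×10^-6 / 0.009220 = 0.9662 mmol/kg
CA = (α₁ + 2α₂)·DIC = (0.9435 + 2×0.04729) × 0.9662 = 1.00 mmol/kg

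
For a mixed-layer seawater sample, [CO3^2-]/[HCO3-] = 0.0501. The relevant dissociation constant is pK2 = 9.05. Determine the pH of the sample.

From K2 = [H⁺][CO3^2-]/[HCO3-]:  pH = pK2 + log₁₀([CO3^2-]/[HCO3-])
log₁₀(0.0501) = -1.300
pH = 9.05 + (-1.300) = 7.75

pH = 7.75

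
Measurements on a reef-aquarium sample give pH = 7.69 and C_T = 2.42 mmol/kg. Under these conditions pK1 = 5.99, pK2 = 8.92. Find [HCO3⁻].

[HCO3⁻] = 2.24 mmol/kg

α₁ = 1 / (1 + [H⁺]/K1 + K2/[H⁺]) = 1 / (1 + 10^-1.70 + 10^-1.23)
   = 1 / (1 + 0.019953 + 0.058884) = 1/1.0788 = 0.9269
[HCO3⁻] = α₁ × DIC = 0.9269 × 2.42 = 2.24 mmol/kg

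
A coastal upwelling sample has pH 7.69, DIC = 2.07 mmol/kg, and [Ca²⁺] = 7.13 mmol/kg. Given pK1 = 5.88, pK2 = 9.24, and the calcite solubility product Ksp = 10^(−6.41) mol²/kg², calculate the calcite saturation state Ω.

α₂ = 1 / (1 + [H⁺]/K2 + [H⁺]²/(K1K2)) = 1 / (1 + 10^+1.55 + 10^-0.26)
   = 1 / (1 + 35.481 + 0.54954) = 1/37.031 = 0.02700
[CO3²⁻] = α₂ × DIC = 0.02700 × 2.07 = 0.05590 mmol/kg
Ksp = 10^(−6.41) = 3.890×10^-7
Ω = [Ca²⁺][CO3²⁻]/Ksp = (7.13×10^-3)(5.590×10^-5) / 3.890×10^-7 = 1.02

Ω = 1.02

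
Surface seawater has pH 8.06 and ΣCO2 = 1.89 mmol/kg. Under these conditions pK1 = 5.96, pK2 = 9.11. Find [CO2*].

[CO2*] = 13.7 μmol/kg

α₀ = 1 / (1 + K1/[H⁺] + K1K2/[H⁺]²) = 1 / (1 + 10^+2.10 + 10^+1.05)
   = 1 / (1 + 125.89 + 11.220) = 1/138.11 = 0.007240
[CO2*] = α₀ × DIC = 0.007240 × 1.89 = 0.0137 mmol/kg = 13.7 μmol/kg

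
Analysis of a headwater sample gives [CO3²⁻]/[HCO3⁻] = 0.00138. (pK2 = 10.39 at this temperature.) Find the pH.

From K2 = [H⁺][CO3²⁻]/[HCO3⁻]:  pH = pK2 + log₁₀([CO3²⁻]/[HCO3⁻])
log₁₀(0.00138) = -2.860
pH = 10.39 + (-2.860) = 7.53

pH = 7.53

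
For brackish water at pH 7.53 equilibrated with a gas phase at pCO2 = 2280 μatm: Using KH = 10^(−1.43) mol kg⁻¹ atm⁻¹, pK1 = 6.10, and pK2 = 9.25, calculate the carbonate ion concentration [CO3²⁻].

[CO2*] = KH · pCO2 = 10^(−1.43) × 2280×10^-6 = 8.471×10^-5 mol/kg
α₀ = 1/(1 + K1/[H⁺] + K1K2/[H⁺]²) = 1/(1 + 10^+1.43 + 10^-0.29) = 0.03518
DIC = [CO2*]/α₀ = 8.471×10^-5 / 0.03518 = 2.408 mmol/kg
[CO3²⁻] = α₂·DIC; α₂ = 0.01804, so [CO3²⁻] = 0.01804 × 2.408 = 0.0434 mmol/kg

[CO3²⁻] = 0.0434 mmol/kg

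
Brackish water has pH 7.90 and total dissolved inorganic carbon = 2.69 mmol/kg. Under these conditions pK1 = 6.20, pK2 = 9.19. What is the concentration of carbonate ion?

[CO3²⁻] = 0.129 mmol/kg

α₂ = 1 / (1 + [H⁺]/K2 + [H⁺]²/(K1K2)) = 1 / (1 + 10^+1.29 + 10^-0.41)
   = 1 / (1 + 19.498 + 0.38905) = 1/20.887 = 0.04788
[CO3²⁻] = α₂ × DIC = 0.04788 × 2.69 = 0.129 mmol/kg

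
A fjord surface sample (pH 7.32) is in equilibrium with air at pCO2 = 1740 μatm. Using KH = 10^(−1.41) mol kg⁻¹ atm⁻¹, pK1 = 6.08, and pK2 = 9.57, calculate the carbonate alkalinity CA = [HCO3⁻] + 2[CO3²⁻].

CA = 1.19 mmol/kg

[CO2*] = KH · pCO2 = 10^(−1.41) × 1740×10^-6 = 6.769×10^-5 mol/kg
α₀ = 1/(1 + K1/[H⁺] + K1K2/[H⁺]²) = 1/(1 + 10^+1.24 + 10^-1.01) = 0.05413
DIC = [CO2*]/α₀ = 6.769×10^-5 / 0.05413 = 1.251 mmol/kg
CA = (α₁ + 2α₂)·DIC = (0.9406 + 2×0.005289) × 1.251 = 1.19 mmol/kg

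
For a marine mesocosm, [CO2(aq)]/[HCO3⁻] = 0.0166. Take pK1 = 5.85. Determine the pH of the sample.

From K1 = [H⁺][HCO3⁻]/[CO2(aq)]:  pH = pK1 − log₁₀([CO2(aq)]/[HCO3⁻])
log₁₀(0.0166) = -1.780
pH = 5.85 − (-1.780) = 7.63

pH = 7.63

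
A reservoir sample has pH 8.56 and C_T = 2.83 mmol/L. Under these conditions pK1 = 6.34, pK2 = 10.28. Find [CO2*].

α₀ = 1 / (1 + K1/[H⁺] + K1K2/[H⁺]²) = 1 / (1 + 10^+2.22 + 10^+0.50)
   = 1 / (1 + 165.96 + 3.1623) = 1/170.12 = 0.005878
[CO2*] = α₀ × DIC = 0.005878 × 2.83 = 0.0166 mmol/L = 16.6 μmol/L

[CO2*] = 16.6 μmol/L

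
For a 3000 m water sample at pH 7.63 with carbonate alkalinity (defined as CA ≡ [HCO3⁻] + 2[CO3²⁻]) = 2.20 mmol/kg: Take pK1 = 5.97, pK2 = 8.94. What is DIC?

CA = [HCO3⁻] + 2[CO3²⁻] = (α₁ + 2α₂)·DIC
At pH 7.63: [H⁺]/K1 = 10^-1.66 = 0.021878, K2/[H⁺] = 10^-1.31 = 0.048978
α₁ = 1/(1 + 0.021878 + 0.048978) = 1/1.0709 = 0.9338; α₂ = α₁·K2/[H⁺] = 0.04574
α₁ + 2α₂ = 1.0253
DIC = CA / (α₁ + 2α₂) = 2.20 / 1.0253 = 2.15 mmol/kg

DIC = 2.15 mmol/kg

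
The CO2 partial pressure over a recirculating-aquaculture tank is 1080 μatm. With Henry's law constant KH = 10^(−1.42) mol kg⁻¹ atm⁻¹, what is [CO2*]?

[CO2*] = 41.1 μmol/kg

KH = 10^(−1.42) = 3.802×10^-2 mol kg⁻¹ atm⁻¹
[CO2*] = KH · pCO2 = 3.802×10^-2 × 1080×10^-6 atm = 4.11×10^-5 mol/kg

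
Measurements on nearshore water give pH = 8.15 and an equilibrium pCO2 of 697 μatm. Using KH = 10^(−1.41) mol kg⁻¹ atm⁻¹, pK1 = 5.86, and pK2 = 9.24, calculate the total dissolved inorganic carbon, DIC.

DIC = 5.74 mmol/kg

[CO2*] = KH · pCO2 = 10^(−1.41) × 697×10^-6 = 2.712×10^-5 mol/kg
α₀ = 1/(1 + K1/[H⁺] + K1K2/[H⁺]²) = 1/(1 + 10^+2.29 + 10^+1.20) = 0.004721
DIC = [CO2*]/α₀ = 2.712×10^-5 / 0.004721 = 5.74 mmol/kg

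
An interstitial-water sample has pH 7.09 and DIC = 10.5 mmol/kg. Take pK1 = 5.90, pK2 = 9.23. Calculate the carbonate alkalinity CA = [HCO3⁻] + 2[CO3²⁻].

CA = 9.94 mmol/kg

CA = [HCO3⁻] + 2[CO3²⁻] = (α₁ + 2α₂)·DIC
At pH 7.09: [H⁺]/K1 = 10^-1.19 = 0.064565, K2/[H⁺] = 10^-2.14 = 0.0072444
α₁ = 1/(1 + 0.064565 + 0.0072444) = 1/1.0718 = 0.9330; α₂ = α₁·K2/[H⁺] = 0.006759
α₁ + 2α₂ = 0.9465
CA = 0.9465 × 10.5 = 9.94 mmol/kg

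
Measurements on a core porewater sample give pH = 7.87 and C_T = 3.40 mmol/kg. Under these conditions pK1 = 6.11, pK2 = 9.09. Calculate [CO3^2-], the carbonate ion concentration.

α₂ = 1 / (1 + [H⁺]/K2 + [H⁺]²/(K1K2)) = 1 / (1 + 10^+1.22 + 10^-0.54)
   = 1 / (1 + 16.596 + 0.28840) = 1/17.884 = 0.05592
[CO3²⁻] = α₂ × DIC = 0.05592 × 3.40 = 0.190 mmol/kg

[CO3²⁻] = 0.190 mmol/kg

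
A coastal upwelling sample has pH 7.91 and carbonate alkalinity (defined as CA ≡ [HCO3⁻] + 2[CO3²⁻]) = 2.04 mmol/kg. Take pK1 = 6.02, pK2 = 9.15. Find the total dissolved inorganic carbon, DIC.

DIC = 1.96 mmol/kg

CA = [HCO3⁻] + 2[CO3²⁻] = (α₁ + 2α₂)·DIC
At pH 7.91: [H⁺]/K1 = 10^-1.89 = 0.012882, K2/[H⁺] = 10^-1.24 = 0.057544
α₁ = 1/(1 + 0.012882 + 0.057544) = 1/1.0704 = 0.9342; α₂ = α₁·K2/[H⁺] = 0.05376
α₁ + 2α₂ = 1.0417
DIC = CA / (α₁ + 2α₂) = 2.04 / 1.0417 = 1.96 mmol/kg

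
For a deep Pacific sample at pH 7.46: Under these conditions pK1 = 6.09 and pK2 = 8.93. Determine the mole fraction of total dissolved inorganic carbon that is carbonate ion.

α₂ = 0.0315

α₂ = 1 / (1 + [H⁺]/K2 + [H⁺]²/(K1K2)) = 1 / (1 + 10^+1.47 + 10^+0.10)
   = 1 / (1 + 29.512 + 1.2589) = 1/31.771 = 0.03148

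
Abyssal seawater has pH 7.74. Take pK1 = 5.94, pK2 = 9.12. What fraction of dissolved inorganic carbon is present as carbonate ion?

α₂ = 0.0394

α₂ = 1 / (1 + [H⁺]/K2 + [H⁺]²/(K1K2)) = 1 / (1 + 10^+1.38 + 10^-0.42)
   = 1 / (1 + 23.988 + 0.38019) = 1/25.369 = 0.03942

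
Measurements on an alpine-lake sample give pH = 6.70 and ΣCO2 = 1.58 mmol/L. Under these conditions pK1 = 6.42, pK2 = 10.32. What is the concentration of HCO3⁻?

α₁ = 1 / (1 + [H⁺]/K1 + K2/[H⁺]) = 1 / (1 + 10^-0.28 + 10^-3.62)
   = 1 / (1 + 0.52481 + 0.00023988) = 1/1.5250 = 0.6557
[HCO3⁻] = α₁ × DIC = 0.6557 × 1.58 = 1.04 mmol/L

[HCO3⁻] = 1.04 mmol/L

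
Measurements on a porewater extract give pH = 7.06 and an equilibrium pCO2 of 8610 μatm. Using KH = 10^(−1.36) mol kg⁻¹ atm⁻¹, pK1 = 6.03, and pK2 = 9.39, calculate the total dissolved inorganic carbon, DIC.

DIC = 4.42 mmol/kg

[CO2*] = KH · pCO2 = 10^(−1.36) × 8610×10^-6 = 3.758×10^-4 mol/kg
α₀ = 1/(1 + K1/[H⁺] + K1K2/[H⁺]²) = 1/(1 + 10^+1.03 + 10^-1.30) = 0.08500
DIC = [CO2*]/α₀ = 3.758×10^-4 / 0.08500 = 4.42 mmol/kg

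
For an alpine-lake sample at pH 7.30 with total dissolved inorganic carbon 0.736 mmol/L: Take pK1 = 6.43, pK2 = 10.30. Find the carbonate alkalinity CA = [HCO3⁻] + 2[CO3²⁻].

CA = [HCO3⁻] + 2[CO3²⁻] = (α₁ + 2α₂)·DIC
At pH 7.30: [H⁺]/K1 = 10^-0.87 = 0.13490, K2/[H⁺] = 10^-3.00 = 0.0010000
α₁ = 1/(1 + 0.13490 + 0.0010000) = 1/1.1359 = 0.8804; α₂ = α₁·K2/[H⁺] = 0.0008804
α₁ + 2α₂ = 0.8821
CA = 0.8821 × 0.736 = 0.649 mmol/L

CA = 0.649 mmol/L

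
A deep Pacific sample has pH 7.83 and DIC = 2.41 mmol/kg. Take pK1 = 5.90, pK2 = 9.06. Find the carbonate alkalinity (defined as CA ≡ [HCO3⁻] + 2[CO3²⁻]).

CA = [HCO3⁻] + 2[CO3²⁻] = (α₁ + 2α₂)·DIC
At pH 7.83: [H⁺]/K1 = 10^-1.93 = 0.011749, K2/[H⁺] = 10^-1.23 = 0.058884
α₁ = 1/(1 + 0.011749 + 0.058884) = 1/1.0706 = 0.9340; α₂ = α₁·K2/[H⁺] = 0.05500
α₁ + 2α₂ = 1.0440
CA = 1.0440 × 2.41 = 2.52 mmol/kg

CA = 2.52 mmol/kg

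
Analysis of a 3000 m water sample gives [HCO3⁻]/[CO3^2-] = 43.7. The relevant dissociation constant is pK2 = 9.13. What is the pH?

pH = 7.49

From K2 = [H⁺][CO3^2-]/[HCO3⁻]:  pH = pK2 − log₁₀([HCO3⁻]/[CO3^2-])
log₁₀(43.7) = +1.640
pH = 9.13 − (+1.640) = 7.49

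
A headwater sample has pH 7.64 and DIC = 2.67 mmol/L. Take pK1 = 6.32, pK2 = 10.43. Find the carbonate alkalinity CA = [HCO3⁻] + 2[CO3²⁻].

CA = 2.55 mmol/L

CA = [HCO3⁻] + 2[CO3²⁻] = (α₁ + 2α₂)·DIC
At pH 7.64: [H⁺]/K1 = 10^-1.32 = 0.047863, K2/[H⁺] = 10^-2.79 = 0.0016218
α₁ = 1/(1 + 0.047863 + 0.0016218) = 1/1.0495 = 0.9528; α₂ = α₁·K2/[H⁺] = 0.001545
α₁ + 2α₂ = 0.9559
CA = 0.9559 × 2.67 = 2.55 mmol/L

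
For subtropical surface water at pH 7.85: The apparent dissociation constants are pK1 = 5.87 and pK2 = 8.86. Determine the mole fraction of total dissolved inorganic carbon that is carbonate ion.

α₂ = 1 / (1 + [H⁺]/K2 + [H⁺]²/(K1K2)) = 1 / (1 + 10^+1.01 + 10^-0.97)
   = 1 / (1 + 10.233 + 0.10715) = 1/11.340 = 0.08818

α₂ = 0.0882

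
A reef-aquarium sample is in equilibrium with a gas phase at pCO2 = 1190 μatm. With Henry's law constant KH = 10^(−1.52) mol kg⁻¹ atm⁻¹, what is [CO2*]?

[CO2*] = 35.9 μmol/kg

KH = 10^(−1.52) = 3.020×10^-2 mol kg⁻¹ atm⁻¹
[CO2*] = KH · pCO2 = 3.020×10^-2 × 1190×10^-6 atm = 3.59×10^-5 mol/kg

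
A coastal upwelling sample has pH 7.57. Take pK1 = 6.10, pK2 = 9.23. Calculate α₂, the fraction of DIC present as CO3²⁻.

α₂ = 1 / (1 + [H⁺]/K2 + [H⁺]²/(K1K2)) = 1 / (1 + 10^+1.66 + 10^+0.19)
   = 1 / (1 + 45.709 + 1.5488) = 1/48.258 = 0.02072

α₂ = 0.0207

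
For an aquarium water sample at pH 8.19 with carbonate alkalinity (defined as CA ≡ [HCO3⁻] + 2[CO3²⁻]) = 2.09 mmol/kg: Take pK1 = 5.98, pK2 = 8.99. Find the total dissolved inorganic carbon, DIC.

DIC = 1.85 mmol/kg

CA = [HCO3⁻] + 2[CO3²⁻] = (α₁ + 2α₂)·DIC
At pH 8.19: [H⁺]/K1 = 10^-2.21 = 0.0061660, K2/[H⁺] = 10^-0.80 = 0.15849
α₁ = 1/(1 + 0.0061660 + 0.15849) = 1/1.1647 = 0.8586; α₂ = α₁·K2/[H⁺] = 0.1361
α₁ + 2α₂ = 1.1308
DIC = CA / (α₁ + 2α₂) = 2.09 / 1.1308 = 1.85 mmol/kg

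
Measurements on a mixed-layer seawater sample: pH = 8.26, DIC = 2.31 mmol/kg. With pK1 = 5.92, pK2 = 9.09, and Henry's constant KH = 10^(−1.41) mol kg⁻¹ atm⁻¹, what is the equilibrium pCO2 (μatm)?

pCO2 = 235 μatm

α₀ = 1 / (1 + K1/[H⁺] + K1K2/[H⁺]²) = 1 / (1 + 10^+2.34 + 10^+1.51)
   = 1 / (1 + 218.78 + 32.359) = 1/252.14 = 0.003966
[CO2*] = α₀ × DIC = 0.003966 × 2.31 = 0.009162 mmol/kg = 9.162 μmol/kg
pCO2 = [CO2*]/KH = 9.162×10^-6 / 3.890×10^-2 = 235 μatm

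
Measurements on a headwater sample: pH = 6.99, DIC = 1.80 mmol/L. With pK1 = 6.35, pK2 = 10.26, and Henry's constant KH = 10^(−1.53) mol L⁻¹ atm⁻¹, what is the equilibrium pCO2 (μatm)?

pCO2 = 1.14×10^4 μatm

α₀ = 1 / (1 + K1/[H⁺] + K1K2/[H⁺]²) = 1 / (1 + 10^+0.64 + 10^-2.63)
   = 1 / (1 + 4.3652 + 0.0023442) = 1/5.3675 = 0.1863
[CO2*] = α₀ × DIC = 0.1863 × 1.80 = 0.3354 mmol/L
pCO2 = [CO2*]/KH = 3.354×10^-4 / 2.951×10^-2 = 1.14×10^4 μatm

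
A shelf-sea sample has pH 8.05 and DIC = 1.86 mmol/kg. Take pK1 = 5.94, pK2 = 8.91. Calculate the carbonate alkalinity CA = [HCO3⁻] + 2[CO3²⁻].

CA = [HCO3⁻] + 2[CO3²⁻] = (α₁ + 2α₂)·DIC
At pH 8.05: [H⁺]/K1 = 10^-2.11 = 0.0077625, K2/[H⁺] = 10^-0.86 = 0.13804
α₁ = 1/(1 + 0.0077625 + 0.13804) = 1/1.1458 = 0.8728; α₂ = α₁·K2/[H⁺] = 0.1205
α₁ + 2α₂ = 1.1137
CA = 1.1137 × 1.86 = 2.07 mmol/kg

CA = 2.07 mmol/kg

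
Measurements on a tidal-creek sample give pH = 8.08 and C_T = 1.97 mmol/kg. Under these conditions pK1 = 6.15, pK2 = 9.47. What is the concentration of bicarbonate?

[HCO3⁻] = 1.87 mmol/kg

α₁ = 1 / (1 + [H⁺]/K1 + K2/[H⁺]) = 1 / (1 + 10^-1.93 + 10^-1.39)
   = 1 / (1 + 0.011749 + 0.040738) = 1/1.0525 = 0.9501
[HCO3⁻] = α₁ × DIC = 0.9501 × 1.97 = 1.87 mmol/kg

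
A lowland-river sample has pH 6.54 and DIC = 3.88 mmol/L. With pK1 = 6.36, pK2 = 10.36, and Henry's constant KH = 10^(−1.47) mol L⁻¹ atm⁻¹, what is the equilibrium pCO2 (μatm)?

α₀ = 1 / (1 + K1/[H⁺] + K1K2/[H⁺]²) = 1 / (1 + 10^+0.18 + 10^-3.64)
   = 1 / (1 + 1.5136 + 0.00022909) = 1/2.5138 = 0.3978
[CO2*] = α₀ × DIC = 0.3978 × 3.88 = 1.543 mmol/L
pCO2 = [CO2*]/KH = 1.543×10^-3 / 3.388×10^-2 = 4.56×10^4 μatm

pCO2 = 4.56×10^4 μatm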